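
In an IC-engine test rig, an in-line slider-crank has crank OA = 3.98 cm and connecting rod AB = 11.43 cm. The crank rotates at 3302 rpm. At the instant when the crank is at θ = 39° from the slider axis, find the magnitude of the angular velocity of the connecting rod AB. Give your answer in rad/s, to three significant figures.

95.9

ω = 345.8 rad/s (converted from 3302 rpm).
The rod makes angle φ with the slider axis where L sinφ = r sinθ; differentiating, L cosφ·φ̇ = r ω cosθ.
L cosφ = √(L² − r² sin²θ) = 0.11152 m.
|ω_rod| = r ω |cosθ| / √(L² − r² sin²θ) = 0.0398·345.8·0.77715/0.11152 = 95.903 rad/s.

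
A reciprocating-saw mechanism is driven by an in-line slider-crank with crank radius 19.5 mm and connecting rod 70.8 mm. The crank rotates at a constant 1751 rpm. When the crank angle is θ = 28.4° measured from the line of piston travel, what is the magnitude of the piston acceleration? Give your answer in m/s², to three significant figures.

679

ω = 2π·1751/60 = 183.4 rad/s
x(θ) = r cosθ + √(L² − r² sin²θ); with ω constant, a = ω²·d²x/dθ².
d²x/dθ² = −r cosθ − r²(cos2θ)/√u − r⁴ sin²2θ/(4u^{3/2}),  u = L² − r² sin²θ = 0.00492662 m².
Substituting r = 0.0195 m, L = 0.0708 m, θ = 28.4°: d²x/dθ² = -0.020193 m.
a = ω²·d²x/dθ² = (183.4)²·(-0.020193) = -678.93 m/s²;  |a| = 678.93 m/s².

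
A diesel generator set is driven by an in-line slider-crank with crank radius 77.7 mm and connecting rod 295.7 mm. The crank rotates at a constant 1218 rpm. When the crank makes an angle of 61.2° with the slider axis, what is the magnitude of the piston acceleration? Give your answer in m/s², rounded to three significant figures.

ω = 2π·1218/60 = 127.5 rad/s
x(θ) = r cosθ + √(L² − r² sin²θ); with ω constant, a = ω²·d²x/dθ².
d²x/dθ² = −r cosθ − r²(cos2θ)/√u − r⁴ sin²2θ/(4u^{3/2}),  u = L² − r² sin²θ = 0.0828024 m².
Substituting r = 0.0777 m, L = 0.2957 m, θ = 61.2°: d²x/dθ² = -0.026463 m.
a = ω²·d²x/dθ² = (127.5)²·(-0.026463) = -430.52 m/s²;  |a| = 430.52 m/s².

431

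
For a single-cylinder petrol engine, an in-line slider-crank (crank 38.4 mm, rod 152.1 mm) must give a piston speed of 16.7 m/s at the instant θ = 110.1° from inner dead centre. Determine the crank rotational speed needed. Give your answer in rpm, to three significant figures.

For an in-line slider-crank, |v_piston| = rω|sinθ|·[1 + r cosθ/√(L² − r² sin²θ)].
With r = 0.0384 m, L = 0.1521 m, θ = 110.1°: the bracketed kinematic factor |dx/dθ| = 0.032841 m.
ω = v/|dx/dθ| = 16.7/0.032841 = 508.52 rad/s.
N = 60ω/(2π) = 4856 rpm.

4860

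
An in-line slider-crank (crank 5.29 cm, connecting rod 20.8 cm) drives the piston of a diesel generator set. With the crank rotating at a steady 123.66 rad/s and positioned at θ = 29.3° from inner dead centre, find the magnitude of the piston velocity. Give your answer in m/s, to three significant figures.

3.92

ω = 123.7 rad/s
For an in-line slider-crank, x = r cosθ + √(L² − r² sin²θ), so v = −rω sinθ·[1 + r cosθ/√(L² − r² sin²θ)].
With r = 0.0529 m, L = 0.208 m, θ = 29.3°: √(L² − r² sin²θ) = 0.20638 m.
v = −0.0529·123.7·0.48938·[1 + 0.0529·0.87207/0.20638] = -3.9169 m/s.
|v| = 3.9169 m/s.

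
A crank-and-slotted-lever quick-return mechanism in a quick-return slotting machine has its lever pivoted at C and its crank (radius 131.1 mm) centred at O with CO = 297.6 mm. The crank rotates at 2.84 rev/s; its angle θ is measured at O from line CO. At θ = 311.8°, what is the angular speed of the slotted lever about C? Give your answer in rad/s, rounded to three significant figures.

ω = 17.84 rad/s (from 2.84 rev/s).
Crank pin A relative to C: A = (d + r cosθ, r sinθ); lever angle φ = atan2(r sinθ, d + r cosθ).
Differentiating tanφ: φ̇ = rω(d cosθ + r)/(d² + r² + 2dr cosθ).
d² + r² + 2dr cosθ = |CA|² = 0.157763 m²;  d cosθ + r = +0.32946 m.
|ω_lever| = |0.1311·17.84·+0.32946| / 0.157763 = 4.8854 rad/s.

4.89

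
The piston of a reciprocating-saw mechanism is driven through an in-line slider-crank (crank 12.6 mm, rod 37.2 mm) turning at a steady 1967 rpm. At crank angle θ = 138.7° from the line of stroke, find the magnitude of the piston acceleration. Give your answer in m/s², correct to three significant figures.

ω = 2π·1967/60 = 206 rad/s
x(θ) = r cosθ + √(L² − r² sin²θ); with ω constant, a = ω²·d²x/dθ².
d²x/dθ² = −r cosθ − r²(cos2θ)/√u − r⁴ sin²2θ/(4u^{3/2}),  u = L² − r² sin²θ = 0.00131468 m².
Substituting r = 0.0126 m, L = 0.0372 m, θ = 138.7°: d²x/dθ² = +0.008772 m.
a = ω²·d²x/dθ² = (206)²·(+0.008772) = +372.19 m/s²;  |a| = 372.19 m/s².

372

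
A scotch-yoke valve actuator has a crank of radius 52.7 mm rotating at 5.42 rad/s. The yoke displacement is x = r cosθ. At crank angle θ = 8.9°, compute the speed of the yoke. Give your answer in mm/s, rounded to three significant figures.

ω = 5.42 rad/s
x = r cosθ ⇒ ẋ = −rω sinθ.
|v| = rω|sinθ| = 0.0527·5.42·|sin 8.9°| = 0.044191 m/s = 44.191 mm/s.

44.2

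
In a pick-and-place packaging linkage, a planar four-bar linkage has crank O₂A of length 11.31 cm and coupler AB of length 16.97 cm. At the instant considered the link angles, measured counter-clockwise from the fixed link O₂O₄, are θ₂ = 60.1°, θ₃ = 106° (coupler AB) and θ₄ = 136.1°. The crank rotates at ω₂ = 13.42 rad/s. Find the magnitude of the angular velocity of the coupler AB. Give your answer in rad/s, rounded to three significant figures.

17.3

ω₂ = 13.42 rad/s
Differentiating the loop-closure r₂e^{iθ₂}+r₃e^{iθ₃}=r₁+r₄e^{iθ₄} gives r₂ω₂e^{iθ₂}+r₃ω₃e^{iθ₃}=r₄ω₄e^{iθ₄}.
Eliminating the other unknown: ω₃ = r₂ω₂ sin(θ₄−θ₂) / [r₃ sin(θ₃−θ₄)].
Numerator sine = +0.97030; denominator sine = -0.50151.
Result = 0.1131·13.42·(+0.97030) / (0.1697·(-0.50151)) = -17.304 rad/s; magnitude 17.304 rad/s.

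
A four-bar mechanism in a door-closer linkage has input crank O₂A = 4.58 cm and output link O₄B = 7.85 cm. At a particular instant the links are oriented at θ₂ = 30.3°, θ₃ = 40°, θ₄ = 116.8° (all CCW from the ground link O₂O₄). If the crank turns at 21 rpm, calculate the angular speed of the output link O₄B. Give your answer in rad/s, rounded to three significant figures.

0.222

ω₂ = 2.199 rad/s (from 21 rpm).
Differentiating the loop-closure r₂e^{iθ₂}+r₃e^{iθ₃}=r₁+r₄e^{iθ₄} gives r₂ω₂e^{iθ₂}+r₃ω₃e^{iθ₃}=r₄ω₄e^{iθ₄}.
Eliminating the other unknown: ω₄ = r₂ω₂ sin(θ₂−θ₃) / [r₄ sin(θ₄−θ₃)].
Numerator sine = -0.16849; denominator sine = +0.97358.
Result = 0.0458·2.199·(-0.16849) / (0.0785·(+0.97358)) = -0.22205 rad/s; magnitude 0.22205 rad/s.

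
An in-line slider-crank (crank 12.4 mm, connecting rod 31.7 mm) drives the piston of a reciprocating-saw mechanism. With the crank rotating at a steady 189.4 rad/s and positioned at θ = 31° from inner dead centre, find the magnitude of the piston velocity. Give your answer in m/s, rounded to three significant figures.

1.62

ω = 189.4 rad/s
For an in-line slider-crank, x = r cosθ + √(L² − r² sin²θ), so v = −rω sinθ·[1 + r cosθ/√(L² − r² sin²θ)].
With r = 0.0124 m, L = 0.0317 m, θ = 31°: √(L² − r² sin²θ) = 0.03105 m.
v = −0.0124·189.4·0.51504·[1 + 0.0124·0.85717/0.03105] = -1.6237 m/s.
|v| = 1.6237 m/s.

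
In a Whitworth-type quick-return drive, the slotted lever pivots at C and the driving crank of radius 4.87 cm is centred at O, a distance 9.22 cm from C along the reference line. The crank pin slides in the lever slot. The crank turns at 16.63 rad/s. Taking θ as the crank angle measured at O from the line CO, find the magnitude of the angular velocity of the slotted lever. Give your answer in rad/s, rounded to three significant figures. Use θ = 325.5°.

5.53

ω = 16.63 rad/s
Crank pin A relative to C: A = (d + r cosθ, r sinθ); lever angle φ = atan2(r sinθ, d + r cosθ).
Differentiating tanφ: φ̇ = rω(d cosθ + r)/(d² + r² + 2dr cosθ).
d² + r² + 2dr cosθ = |CA|² = 0.0182734 m²;  d cosθ + r = +0.12468 m.
|ω_lever| = |0.0487·16.63·+0.12468| / 0.0182734 = 5.526 rad/s.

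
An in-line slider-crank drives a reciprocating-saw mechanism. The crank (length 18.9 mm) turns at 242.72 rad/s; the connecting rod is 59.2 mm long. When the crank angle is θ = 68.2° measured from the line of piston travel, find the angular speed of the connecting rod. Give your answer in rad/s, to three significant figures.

30.1

ω = 242.7 rad/s
The rod makes angle φ with the slider axis where L sinφ = r sinθ; differentiating, L cosφ·φ̇ = r ω cosθ.
L cosφ = √(L² − r² sin²θ) = 0.056539 m.
|ω_rod| = r ω |cosθ| / √(L² − r² sin²θ) = 0.0189·242.7·0.37137/0.056539 = 30.132 rad/s.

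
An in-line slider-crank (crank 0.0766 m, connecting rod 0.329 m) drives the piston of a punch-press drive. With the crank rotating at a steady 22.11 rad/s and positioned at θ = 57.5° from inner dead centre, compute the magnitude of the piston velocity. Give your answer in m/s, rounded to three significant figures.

1.61

ω = 22.11 rad/s
For an in-line slider-crank, x = r cosθ + √(L² − r² sin²θ), so v = −rω sinθ·[1 + r cosθ/√(L² − r² sin²θ)].
With r = 0.0766 m, L = 0.329 m, θ = 57.5°: √(L² − r² sin²θ) = 0.32259 m.
v = −0.0766·22.11·0.84339·[1 + 0.0766·0.53730/0.32259] = -1.6106 m/s.
|v| = 1.6106 m/s.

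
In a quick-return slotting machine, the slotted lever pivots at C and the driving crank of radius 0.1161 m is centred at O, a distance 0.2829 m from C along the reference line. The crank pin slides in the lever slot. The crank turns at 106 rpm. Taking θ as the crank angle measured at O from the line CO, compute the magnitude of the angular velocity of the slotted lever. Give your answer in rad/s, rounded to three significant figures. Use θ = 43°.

2.94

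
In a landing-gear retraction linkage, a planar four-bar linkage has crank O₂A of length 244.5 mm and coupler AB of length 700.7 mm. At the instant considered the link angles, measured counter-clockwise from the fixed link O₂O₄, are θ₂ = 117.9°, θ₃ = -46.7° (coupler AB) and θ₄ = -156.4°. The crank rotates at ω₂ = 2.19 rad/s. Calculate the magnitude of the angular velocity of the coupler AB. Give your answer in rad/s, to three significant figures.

0.809

ω₂ = 2.19 rad/s
Differentiating the loop-closure r₂e^{iθ₂}+r₃e^{iθ₃}=r₁+r₄e^{iθ₄} gives r₂ω₂e^{iθ₂}+r₃ω₃e^{iθ₃}=r₄ω₄e^{iθ₄}.
Eliminating the other unknown: ω₃ = r₂ω₂ sin(θ₄−θ₂) / [r₃ sin(θ₃−θ₄)].
Numerator sine = +0.99719; denominator sine = +0.94147.
Result = 0.2445·2.19·(+0.99719) / (0.7007·(+0.94147)) = +0.80939 rad/s; magnitude 0.80939 rad/s.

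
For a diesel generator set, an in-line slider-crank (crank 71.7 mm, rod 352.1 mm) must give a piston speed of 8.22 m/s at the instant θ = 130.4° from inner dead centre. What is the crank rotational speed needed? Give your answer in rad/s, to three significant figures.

For an in-line slider-crank, |v_piston| = rω|sinθ|·[1 + r cosθ/√(L² − r² sin²θ)].
With r = 0.0717 m, L = 0.3521 m, θ = 130.4°: the bracketed kinematic factor |dx/dθ| = 0.047308 m.
ω = v/|dx/dθ| = 8.22/0.047308 = 173.76 rad/s.

174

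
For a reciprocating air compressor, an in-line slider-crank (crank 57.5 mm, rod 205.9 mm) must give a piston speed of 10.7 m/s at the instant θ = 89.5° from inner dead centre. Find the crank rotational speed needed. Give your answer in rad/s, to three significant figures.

186

For an in-line slider-crank, |v_piston| = rω|sinθ|·[1 + r cosθ/√(L² − r² sin²θ)].
With r = 0.0575 m, L = 0.2059 m, θ = 89.5°: the bracketed kinematic factor |dx/dθ| = 0.057644 m.
ω = v/|dx/dθ| = 10.7/0.057644 = 185.62 rad/s.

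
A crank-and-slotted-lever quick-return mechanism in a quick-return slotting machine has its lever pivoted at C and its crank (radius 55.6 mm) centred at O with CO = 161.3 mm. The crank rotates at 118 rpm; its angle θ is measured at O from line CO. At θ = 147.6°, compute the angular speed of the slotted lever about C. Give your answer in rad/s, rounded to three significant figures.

ω = 12.36 rad/s (from 118 rpm).
Crank pin A relative to C: A = (d + r cosθ, r sinθ); lever angle φ = atan2(r sinθ, d + r cosθ).
Differentiating tanφ: φ̇ = rω(d cosθ + r)/(d² + r² + 2dr cosθ).
d² + r² + 2dr cosθ = |CA|² = 0.0139647 m²;  d cosθ + r = -0.08059 m.
|ω_lever| = |0.0556·12.36·-0.08059| / 0.0139647 = 3.9649 rad/s.

3.96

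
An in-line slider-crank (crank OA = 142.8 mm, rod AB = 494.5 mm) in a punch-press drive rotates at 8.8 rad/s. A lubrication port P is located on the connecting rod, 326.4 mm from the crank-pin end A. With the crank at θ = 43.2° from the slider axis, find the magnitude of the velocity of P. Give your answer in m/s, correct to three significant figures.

ω = 8.8 rad/s.  Crank-pin speed |V_A| = rω = 1.2566 m/s, perpendicular to OA.
Rod angle: sinφ = −(r/L) sinθ ⇒ φ = -11.401°; ω_rod = −rω cosθ/√(L²−r²sin²θ) = -1.8898 rad/s.
V_P = V_A + ω_rod × AP, with AP = 0.3264 m along the rod.
Components: V_Px = −rω sinθ − a·ω_rod·sinφ = -0.98216 m/s;  V_Py = rω cosθ + a·ω_rod·cosφ = +0.3114 m/s.
|V_P| = √(V_Px² + V_Py²) = 1.0303 m/s.

1.03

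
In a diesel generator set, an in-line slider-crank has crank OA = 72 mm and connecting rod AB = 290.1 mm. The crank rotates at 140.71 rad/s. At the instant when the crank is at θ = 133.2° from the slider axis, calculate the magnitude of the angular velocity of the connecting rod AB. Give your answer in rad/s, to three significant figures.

ω = 140.7 rad/s
The rod makes angle φ with the slider axis where L sinφ = r sinθ; differentiating, L cosφ·φ̇ = r ω cosθ.
L cosφ = √(L² − r² sin²θ) = 0.28531 m.
|ω_rod| = r ω |cosθ| / √(L² − r² sin²θ) = 0.072·140.7·0.68455/0.28531 = 24.307 rad/s.

24.3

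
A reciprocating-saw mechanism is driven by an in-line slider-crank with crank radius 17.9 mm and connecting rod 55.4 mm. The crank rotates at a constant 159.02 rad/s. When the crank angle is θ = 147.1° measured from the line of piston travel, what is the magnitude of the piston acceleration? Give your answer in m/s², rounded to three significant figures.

316

ω = 159 rad/s
x(θ) = r cosθ + √(L² − r² sin²θ); with ω constant, a = ω²·d²x/dθ².
d²x/dθ² = −r cosθ − r²(cos2θ)/√u − r⁴ sin²2θ/(4u^{3/2}),  u = L² − r² sin²θ = 0.00297463 m².
Substituting r = 0.0179 m, L = 0.0554 m, θ = 147.1°: d²x/dθ² = +0.012489 m.
a = ω²·d²x/dθ² = (159)²·(+0.012489) = +315.82 m/s²;  |a| = 315.82 m/s².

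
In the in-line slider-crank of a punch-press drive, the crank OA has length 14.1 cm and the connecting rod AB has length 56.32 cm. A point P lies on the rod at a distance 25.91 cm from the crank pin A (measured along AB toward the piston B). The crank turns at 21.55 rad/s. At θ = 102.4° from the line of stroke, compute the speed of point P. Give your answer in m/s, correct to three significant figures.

ω = 21.55 rad/s.  Crank-pin speed |V_A| = rω = 3.0385 m/s, perpendicular to OA.
Rod angle: sinφ = −(r/L) sinθ ⇒ φ = -14.153°; ω_rod = −rω cosθ/√(L²−r²sin²θ) = +1.1948 rad/s.
V_P = V_A + ω_rod × AP, with AP = 0.2591 m along the rod.
Components: V_Px = −rω sinθ − a·ω_rod·sinφ = -2.892 m/s;  V_Py = rω cosθ + a·ω_rod·cosφ = -0.35231 m/s.
|V_P| = √(V_Px² + V_Py²) = 2.9134 m/s.

2.91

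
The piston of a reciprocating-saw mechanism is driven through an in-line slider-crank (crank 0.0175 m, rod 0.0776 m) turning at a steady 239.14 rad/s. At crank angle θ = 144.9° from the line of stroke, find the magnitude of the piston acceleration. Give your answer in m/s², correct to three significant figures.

ω = 239.1 rad/s
x(θ) = r cosθ + √(L² − r² sin²θ); with ω constant, a = ω²·d²x/dθ².
d²x/dθ² = −r cosθ − r²(cos2θ)/√u − r⁴ sin²2θ/(4u^{3/2}),  u = L² − r² sin²θ = 0.0059205 m².
Substituting r = 0.0175 m, L = 0.0776 m, θ = 144.9°: d²x/dθ² = +0.012924 m.
a = ω²·d²x/dθ² = (239.1)²·(+0.012924) = +739.09 m/s²;  |a| = 739.09 m/s².

739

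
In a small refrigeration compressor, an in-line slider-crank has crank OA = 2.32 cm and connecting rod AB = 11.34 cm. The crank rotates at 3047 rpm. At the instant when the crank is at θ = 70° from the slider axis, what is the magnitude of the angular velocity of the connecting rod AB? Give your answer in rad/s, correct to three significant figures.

22.8

ω = 319.1 rad/s (converted from 3047 rpm).
The rod makes angle φ with the slider axis where L sinφ = r sinθ; differentiating, L cosφ·φ̇ = r ω cosθ.
L cosφ = √(L² − r² sin²θ) = 0.11128 m.
|ω_rod| = r ω |cosθ| / √(L² − r² sin²θ) = 0.0232·319.1·0.34202/0.11128 = 22.751 rad/s.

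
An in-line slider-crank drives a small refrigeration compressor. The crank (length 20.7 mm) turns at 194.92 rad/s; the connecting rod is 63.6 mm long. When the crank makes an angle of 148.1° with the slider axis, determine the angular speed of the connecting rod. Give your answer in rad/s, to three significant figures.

54.7

ω = 194.9 rad/s
The rod makes angle φ with the slider axis where L sinφ = r sinθ; differentiating, L cosφ·φ̇ = r ω cosθ.
L cosφ = √(L² − r² sin²θ) = 0.062652 m.
|ω_rod| = r ω |cosθ| / √(L² − r² sin²θ) = 0.0207·194.9·0.84897/0.062652 = 54.674 rad/s.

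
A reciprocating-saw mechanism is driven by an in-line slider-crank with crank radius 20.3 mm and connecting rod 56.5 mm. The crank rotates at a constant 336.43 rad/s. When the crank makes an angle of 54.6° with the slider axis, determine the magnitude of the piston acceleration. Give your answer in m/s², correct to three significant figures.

1070

ω = 336.4 rad/s
x(θ) = r cosθ + √(L² − r² sin²θ); with ω constant, a = ω²·d²x/dθ².
d²x/dθ² = −r cosθ − r²(cos2θ)/√u − r⁴ sin²2θ/(4u^{3/2}),  u = L² − r² sin²θ = 0.00291844 m².
Substituting r = 0.0203 m, L = 0.0565 m, θ = 54.6°: d²x/dθ² = -0.0094909 m.
a = ω²·d²x/dθ² = (336.4)²·(-0.0094909) = -1074.2 m/s²;  |a| = 1074.2 m/s².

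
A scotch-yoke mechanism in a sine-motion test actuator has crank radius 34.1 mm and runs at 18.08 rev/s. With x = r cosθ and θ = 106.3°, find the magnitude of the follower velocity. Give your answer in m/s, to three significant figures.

ω = 113.6 rad/s (from 18.08 rev/s).
x = r cosθ ⇒ ẋ = −rω sinθ.
|v| = rω|sinθ| = 0.0341·113.6·|sin 106.3°| = 3.7181 m/s.

3.72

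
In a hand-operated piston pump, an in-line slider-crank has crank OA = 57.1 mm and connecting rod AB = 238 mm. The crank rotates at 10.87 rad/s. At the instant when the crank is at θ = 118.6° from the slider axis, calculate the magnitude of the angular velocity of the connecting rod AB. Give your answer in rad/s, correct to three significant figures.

1.28

ω = 10.87 rad/s
The rod makes angle φ with the slider axis where L sinφ = r sinθ; differentiating, L cosφ·φ̇ = r ω cosθ.
L cosφ = √(L² − r² sin²θ) = 0.23266 m.
|ω_rod| = r ω |cosθ| / √(L² − r² sin²θ) = 0.0571·10.87·0.47869/0.23266 = 1.277 rad/s.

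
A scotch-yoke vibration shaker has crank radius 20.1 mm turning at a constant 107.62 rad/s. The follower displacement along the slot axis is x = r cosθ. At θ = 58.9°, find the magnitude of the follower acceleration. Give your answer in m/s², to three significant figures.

120

ω = 107.6 rad/s
x = r cosθ ⇒ ẍ = −rω² cosθ (ω constant).
|a| = rω²|cosθ| = 0.0201·(107.6)²·|cos 58.9°| = 120.25 m/s².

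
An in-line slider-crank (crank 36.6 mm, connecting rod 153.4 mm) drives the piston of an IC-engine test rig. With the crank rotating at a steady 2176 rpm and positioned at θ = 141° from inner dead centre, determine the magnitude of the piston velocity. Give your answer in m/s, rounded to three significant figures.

4.26

ω = 2π·2176/60 = 227.9 rad/s
For an in-line slider-crank, x = r cosθ + √(L² − r² sin²θ), so v = −rω sinθ·[1 + r cosθ/√(L² − r² sin²θ)].
With r = 0.0366 m, L = 0.1534 m, θ = 141°: √(L² − r² sin²θ) = 0.15166 m.
v = −0.0366·227.9·0.62932·[1 + 0.0366·-0.77715/0.15166] = -4.2642 m/s.
|v| = 4.2642 m/s.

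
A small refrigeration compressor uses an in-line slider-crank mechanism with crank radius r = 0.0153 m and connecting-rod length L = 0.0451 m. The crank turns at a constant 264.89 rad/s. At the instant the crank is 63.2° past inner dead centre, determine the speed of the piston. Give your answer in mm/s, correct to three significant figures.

ω = 264.9 rad/s
For an in-line slider-crank, x = r cosθ + √(L² − r² sin²θ), so v = −rω sinθ·[1 + r cosθ/√(L² − r² sin²θ)].
With r = 0.0153 m, L = 0.0451 m, θ = 63.2°: √(L² − r² sin²θ) = 0.042983 m.
v = −0.0153·264.9·0.89259·[1 + 0.0153·0.45088/0.042983] = -4.1981 m/s.
|v| = 4.1981 m/s = 4198.1 mm/s.

4200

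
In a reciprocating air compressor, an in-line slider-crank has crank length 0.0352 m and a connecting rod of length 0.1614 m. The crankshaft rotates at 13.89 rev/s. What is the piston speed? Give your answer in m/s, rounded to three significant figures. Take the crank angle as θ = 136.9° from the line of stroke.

ω = 2π·13.9 = 87.27 rad/s
For an in-line slider-crank, x = r cosθ + √(L² − r² sin²θ), so v = −rω sinθ·[1 + r cosθ/√(L² − r² sin²θ)].
With r = 0.0352 m, L = 0.1614 m, θ = 136.9°: √(L² − r² sin²θ) = 0.1596 m.
v = −0.0352·87.27·0.68327·[1 + 0.0352·-0.73016/0.1596] = -1.761 m/s.
|v| = 1.761 m/s.

1.76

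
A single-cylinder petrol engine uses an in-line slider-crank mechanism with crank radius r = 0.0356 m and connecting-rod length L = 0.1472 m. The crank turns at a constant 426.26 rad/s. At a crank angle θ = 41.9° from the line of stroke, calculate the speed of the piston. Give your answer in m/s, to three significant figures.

ω = 426.3 rad/s
For an in-line slider-crank, x = r cosθ + √(L² − r² sin²θ), so v = −rω sinθ·[1 + r cosθ/√(L² − r² sin²θ)].
With r = 0.0356 m, L = 0.1472 m, θ = 41.9°: √(L² − r² sin²θ) = 0.14527 m.
v = −0.0356·426.3·0.66783·[1 + 0.0356·0.74431/0.14527] = -11.983 m/s.
|v| = 11.983 m/s.

12.0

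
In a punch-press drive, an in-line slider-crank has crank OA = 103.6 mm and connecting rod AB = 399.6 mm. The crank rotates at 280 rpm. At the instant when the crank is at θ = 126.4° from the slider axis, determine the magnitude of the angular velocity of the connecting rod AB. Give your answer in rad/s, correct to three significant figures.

4.61

ω = 29.32 rad/s (converted from 280 rpm).
The rod makes angle φ with the slider axis where L sinφ = r sinθ; differentiating, L cosφ·φ̇ = r ω cosθ.
L cosφ = √(L² − r² sin²θ) = 0.3908 m.
|ω_rod| = r ω |cosθ| / √(L² − r² sin²θ) = 0.1036·29.32·0.59342/0.3908 = 4.6126 rad/s.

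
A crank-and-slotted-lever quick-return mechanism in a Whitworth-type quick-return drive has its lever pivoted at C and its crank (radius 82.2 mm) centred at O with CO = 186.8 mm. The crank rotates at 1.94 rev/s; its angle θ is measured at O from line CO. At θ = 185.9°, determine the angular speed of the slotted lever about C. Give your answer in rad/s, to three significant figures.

9.35

ω = 12.19 rad/s (from 1.94 rev/s).
Crank pin A relative to C: A = (d + r cosθ, r sinθ); lever angle φ = atan2(r sinθ, d + r cosθ).
Differentiating tanφ: φ̇ = rω(d cosθ + r)/(d² + r² + 2dr cosθ).
d² + r² + 2dr cosθ = |CA|² = 0.0111038 m²;  d cosθ + r = -0.10361 m.
|ω_lever| = |0.0822·12.19·-0.10361| / 0.0111038 = 9.3494 rad/s.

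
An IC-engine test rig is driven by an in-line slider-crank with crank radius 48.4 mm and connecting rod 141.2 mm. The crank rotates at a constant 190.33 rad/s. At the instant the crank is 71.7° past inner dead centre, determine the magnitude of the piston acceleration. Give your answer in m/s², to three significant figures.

47.7

ω = 190.3 rad/s
x(θ) = r cosθ + √(L² − r² sin²θ); with ω constant, a = ω²·d²x/dθ².
d²x/dθ² = −r cosθ − r²(cos2θ)/√u − r⁴ sin²2θ/(4u^{3/2}),  u = L² − r² sin²θ = 0.0178258 m².
Substituting r = 0.0484 m, L = 0.1412 m, θ = 71.7°: d²x/dθ² = -0.0013163 m.
a = ω²·d²x/dθ² = (190.3)²·(-0.0013163) = -47.684 m/s²;  |a| = 47.684 m/s².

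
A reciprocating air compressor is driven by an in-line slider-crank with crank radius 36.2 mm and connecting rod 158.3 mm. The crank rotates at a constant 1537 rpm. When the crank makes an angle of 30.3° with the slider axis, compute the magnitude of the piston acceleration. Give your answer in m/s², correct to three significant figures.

ω = 2π·1537/60 = 161 rad/s
x(θ) = r cosθ + √(L² − r² sin²θ); with ω constant, a = ω²·d²x/dθ².
d²x/dθ² = −r cosθ − r²(cos2θ)/√u − r⁴ sin²2θ/(4u^{3/2}),  u = L² − r² sin²θ = 0.0247253 m².
Substituting r = 0.0362 m, L = 0.1583 m, θ = 30.3°: d²x/dθ² = -0.03543 m.
a = ω²·d²x/dθ² = (161)²·(-0.03543) = -917.86 m/s²;  |a| = 917.86 m/s².

918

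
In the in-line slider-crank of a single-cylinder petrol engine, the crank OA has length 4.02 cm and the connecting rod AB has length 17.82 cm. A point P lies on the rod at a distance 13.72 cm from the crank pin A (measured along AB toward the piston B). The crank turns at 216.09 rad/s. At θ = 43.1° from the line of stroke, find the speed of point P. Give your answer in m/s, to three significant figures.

ω = 216.1 rad/s.  Crank-pin speed |V_A| = rω = 8.6868 m/s, perpendicular to OA.
Rod angle: sinφ = −(r/L) sinθ ⇒ φ = -8.867°; ω_rod = −rω cosθ/√(L²−r²sin²θ) = -36.024 rad/s.
V_P = V_A + ω_rod × AP, with AP = 0.1372 m along the rod.
Components: V_Px = −rω sinθ − a·ω_rod·sinφ = -6.6973 m/s;  V_Py = rω cosθ + a·ω_rod·cosφ = +1.4593 m/s.
|V_P| = √(V_Px² + V_Py²) = 6.8545 m/s.

6.85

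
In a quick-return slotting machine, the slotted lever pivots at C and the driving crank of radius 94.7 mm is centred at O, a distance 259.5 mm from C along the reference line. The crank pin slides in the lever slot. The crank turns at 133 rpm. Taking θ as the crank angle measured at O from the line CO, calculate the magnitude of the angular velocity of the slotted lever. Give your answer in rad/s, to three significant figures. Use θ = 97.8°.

1.13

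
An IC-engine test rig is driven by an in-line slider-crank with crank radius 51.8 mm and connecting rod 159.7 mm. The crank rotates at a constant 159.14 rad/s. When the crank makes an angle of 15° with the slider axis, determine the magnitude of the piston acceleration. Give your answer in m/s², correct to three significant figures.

1640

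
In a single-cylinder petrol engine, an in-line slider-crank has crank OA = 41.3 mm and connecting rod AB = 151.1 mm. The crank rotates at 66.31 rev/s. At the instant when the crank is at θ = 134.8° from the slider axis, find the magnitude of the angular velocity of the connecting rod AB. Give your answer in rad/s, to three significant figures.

81.8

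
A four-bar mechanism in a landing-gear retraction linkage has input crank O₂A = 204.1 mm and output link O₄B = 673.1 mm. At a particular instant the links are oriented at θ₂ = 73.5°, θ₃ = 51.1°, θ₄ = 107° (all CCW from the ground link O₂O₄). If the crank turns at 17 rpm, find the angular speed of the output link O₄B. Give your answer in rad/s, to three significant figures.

0.248

ω₂ = 1.78 rad/s (from 17 rpm).
Differentiating the loop-closure r₂e^{iθ₂}+r₃e^{iθ₃}=r₁+r₄e^{iθ₄} gives r₂ω₂e^{iθ₂}+r₃ω₃e^{iθ₃}=r₄ω₄e^{iθ₄}.
Eliminating the other unknown: ω₄ = r₂ω₂ sin(θ₂−θ₃) / [r₄ sin(θ₄−θ₃)].
Numerator sine = +0.38107; denominator sine = +0.82806.
Result = 0.2041·1.78·(+0.38107) / (0.6731·(+0.82806)) = +0.24842 rad/s; magnitude 0.24842 rad/s.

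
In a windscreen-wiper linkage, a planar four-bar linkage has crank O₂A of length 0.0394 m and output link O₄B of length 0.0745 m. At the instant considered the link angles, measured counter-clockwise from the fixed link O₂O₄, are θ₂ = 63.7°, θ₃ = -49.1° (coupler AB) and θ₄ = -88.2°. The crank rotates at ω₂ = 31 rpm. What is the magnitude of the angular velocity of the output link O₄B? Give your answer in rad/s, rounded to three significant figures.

ω₂ = 3.246 rad/s (from 31 rpm).
Differentiating the loop-closure r₂e^{iθ₂}+r₃e^{iθ₃}=r₁+r₄e^{iθ₄} gives r₂ω₂e^{iθ₂}+r₃ω₃e^{iθ₃}=r₄ω₄e^{iθ₄}.
Eliminating the other unknown: ω₄ = r₂ω₂ sin(θ₂−θ₃) / [r₄ sin(θ₄−θ₃)].
Numerator sine = +0.92186; denominator sine = -0.63068.
Result = 0.0394·3.246·(+0.92186) / (0.0745·(-0.63068)) = -2.5095 rad/s; magnitude 2.5095 rad/s.

2.51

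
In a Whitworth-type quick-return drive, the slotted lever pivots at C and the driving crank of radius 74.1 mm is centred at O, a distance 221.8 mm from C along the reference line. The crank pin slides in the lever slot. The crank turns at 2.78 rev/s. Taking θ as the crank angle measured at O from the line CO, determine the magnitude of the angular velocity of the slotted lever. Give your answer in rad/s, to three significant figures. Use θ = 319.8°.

ω = 17.47 rad/s (from 2.78 rev/s).
Crank pin A relative to C: A = (d + r cosθ, r sinθ); lever angle φ = atan2(r sinθ, d + r cosθ).
Differentiating tanφ: φ̇ = rω(d cosθ + r)/(d² + r² + 2dr cosθ).
d² + r² + 2dr cosθ = |CA|² = 0.0797926 m²;  d cosθ + r = +0.24351 m.
|ω_lever| = |0.0741·17.47·+0.24351| / 0.0797926 = 3.95 rad/s.

3.95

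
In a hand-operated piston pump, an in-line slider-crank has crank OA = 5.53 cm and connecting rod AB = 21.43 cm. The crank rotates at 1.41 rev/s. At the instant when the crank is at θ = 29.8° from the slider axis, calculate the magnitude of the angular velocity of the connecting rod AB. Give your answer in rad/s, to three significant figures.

2.00

ω = 8.859 rad/s (converted from 1.41 rev/s).
The rod makes angle φ with the slider axis where L sinφ = r sinθ; differentiating, L cosφ·φ̇ = r ω cosθ.
L cosφ = √(L² − r² sin²θ) = 0.21253 m.
|ω_rod| = r ω |cosθ| / √(L² − r² sin²θ) = 0.0553·8.859·0.86777/0.21253 = 2.0003 rad/s.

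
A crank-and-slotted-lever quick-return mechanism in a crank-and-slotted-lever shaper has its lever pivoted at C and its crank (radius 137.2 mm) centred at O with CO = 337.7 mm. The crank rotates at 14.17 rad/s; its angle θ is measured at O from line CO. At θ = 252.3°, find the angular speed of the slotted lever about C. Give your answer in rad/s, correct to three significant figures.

0.641

ω = 14.17 rad/s
Crank pin A relative to C: A = (d + r cosθ, r sinθ); lever angle φ = atan2(r sinθ, d + r cosθ).
Differentiating tanφ: φ̇ = rω(d cosθ + r)/(d² + r² + 2dr cosθ).
d² + r² + 2dr cosθ = |CA|² = 0.104692 m²;  d cosθ + r = +0.034528 m.
|ω_lever| = |0.1372·14.17·+0.034528| / 0.104692 = 0.64118 rad/s.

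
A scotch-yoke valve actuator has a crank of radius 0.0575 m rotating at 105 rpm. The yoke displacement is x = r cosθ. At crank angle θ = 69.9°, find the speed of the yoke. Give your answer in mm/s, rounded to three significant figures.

ω = 11 rad/s (from 105 rpm).
x = r cosθ ⇒ ẋ = −rω sinθ.
|v| = rω|sinθ| = 0.0575·11·|sin 69.9°| = 0.59374 m/s = 593.74 mm/s.

594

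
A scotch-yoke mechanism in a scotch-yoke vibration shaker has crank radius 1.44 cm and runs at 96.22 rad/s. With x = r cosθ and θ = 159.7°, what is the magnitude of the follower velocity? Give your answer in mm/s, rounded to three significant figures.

ω = 96.22 rad/s
x = r cosθ ⇒ ẋ = −rω sinθ.
|v| = rω|sinθ| = 0.0144·96.22·|sin 159.7°| = 0.4807 m/s = 480.7 mm/s.

481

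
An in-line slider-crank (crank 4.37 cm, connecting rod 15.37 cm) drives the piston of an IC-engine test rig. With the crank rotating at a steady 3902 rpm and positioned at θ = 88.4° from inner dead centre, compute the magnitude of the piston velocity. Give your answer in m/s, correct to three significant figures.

ω = 2π·3902/60 = 408.6 rad/s
For an in-line slider-crank, x = r cosθ + √(L² − r² sin²θ), so v = −rω sinθ·[1 + r cosθ/√(L² − r² sin²θ)].
With r = 0.0437 m, L = 0.1537 m, θ = 88.4°: √(L² − r² sin²θ) = 0.14736 m.
v = −0.0437·408.6·0.99961·[1 + 0.0437·0.02792/0.14736] = -17.997 m/s.
|v| = 17.997 m/s.

18.0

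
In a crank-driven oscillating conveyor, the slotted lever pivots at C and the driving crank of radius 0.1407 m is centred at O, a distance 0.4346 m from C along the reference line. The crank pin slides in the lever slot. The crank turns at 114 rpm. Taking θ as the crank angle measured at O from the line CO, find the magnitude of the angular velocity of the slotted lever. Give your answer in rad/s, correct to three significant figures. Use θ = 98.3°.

0.686

ω = 11.94 rad/s (from 114 rpm).
Crank pin A relative to C: A = (d + r cosθ, r sinθ); lever angle φ = atan2(r sinθ, d + r cosθ).
Differentiating tanφ: φ̇ = rω(d cosθ + r)/(d² + r² + 2dr cosθ).
d² + r² + 2dr cosθ = |CA|² = 0.191019 m²;  d cosθ + r = +0.077963 m.
|ω_lever| = |0.1407·11.94·+0.077963| / 0.191019 = 0.68555 rad/s.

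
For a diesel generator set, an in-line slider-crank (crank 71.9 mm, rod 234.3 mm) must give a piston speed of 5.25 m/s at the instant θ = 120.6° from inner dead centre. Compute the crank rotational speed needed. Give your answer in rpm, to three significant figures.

For an in-line slider-crank, |v_piston| = rω|sinθ|·[1 + r cosθ/√(L² − r² sin²θ)].
With r = 0.0719 m, L = 0.2343 m, θ = 120.6°: the bracketed kinematic factor |dx/dθ| = 0.051864 m.
ω = v/|dx/dθ| = 5.25/0.051864 = 101.23 rad/s.
N = 60ω/(2π) = 966.64 rpm.

967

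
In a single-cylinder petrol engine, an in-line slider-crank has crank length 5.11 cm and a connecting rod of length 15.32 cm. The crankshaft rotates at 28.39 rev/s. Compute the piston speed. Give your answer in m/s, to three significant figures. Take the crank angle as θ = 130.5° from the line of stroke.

ω = 2π·28.4 = 178.4 rad/s
For an in-line slider-crank, x = r cosθ + √(L² − r² sin²θ), so v = −rω sinθ·[1 + r cosθ/√(L² − r² sin²θ)].
With r = 0.0511 m, L = 0.1532 m, θ = 130.5°: √(L² − r² sin²θ) = 0.14819 m.
v = −0.0511·178.4·0.76041·[1 + 0.0511·-0.64945/0.14819] = -5.379 m/s.
|v| = 5.379 m/s.

5.38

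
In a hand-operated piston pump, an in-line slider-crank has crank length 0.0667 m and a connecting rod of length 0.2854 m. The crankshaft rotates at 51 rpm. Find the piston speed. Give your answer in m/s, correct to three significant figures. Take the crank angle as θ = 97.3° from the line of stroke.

0.343

ω = 2π·51/60 = 5.341 rad/s
For an in-line slider-crank, x = r cosθ + √(L² − r² sin²θ), so v = −rω sinθ·[1 + r cosθ/√(L² − r² sin²θ)].
With r = 0.0667 m, L = 0.2854 m, θ = 97.3°: √(L² − r² sin²θ) = 0.27763 m.
v = −0.0667·5.341·0.99189·[1 + 0.0667·-0.12706/0.27763] = -0.34255 m/s.
|v| = 0.34255 m/s.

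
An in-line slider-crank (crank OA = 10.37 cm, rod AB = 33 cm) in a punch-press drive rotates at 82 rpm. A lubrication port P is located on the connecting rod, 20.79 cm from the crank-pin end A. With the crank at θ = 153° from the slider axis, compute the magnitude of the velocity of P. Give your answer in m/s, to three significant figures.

ω = 8.587 rad/s.  Crank-pin speed |V_A| = rω = 0.89047 m/s, perpendicular to OA.
Rod angle: sinφ = −(r/L) sinθ ⇒ φ = -8.202°; ω_rod = −rω cosθ/√(L²−r²sin²θ) = +2.4291 rad/s.
V_P = V_A + ω_rod × AP, with AP = 0.2079 m along the rod.
Components: V_Px = −rω sinθ − a·ω_rod·sinφ = -0.33222 m/s;  V_Py = rω cosθ + a·ω_rod·cosφ = -0.29356 m/s.
|V_P| = √(V_Px² + V_Py²) = 0.44334 m/s.

0.443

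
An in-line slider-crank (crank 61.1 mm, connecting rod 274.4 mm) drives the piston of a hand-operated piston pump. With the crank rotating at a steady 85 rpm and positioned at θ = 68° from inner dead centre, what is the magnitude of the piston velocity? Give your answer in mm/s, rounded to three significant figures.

547

ω = 2π·85/60 = 8.901 rad/s
For an in-line slider-crank, x = r cosθ + √(L² − r² sin²θ), so v = −rω sinθ·[1 + r cosθ/√(L² − r² sin²θ)].
With r = 0.0611 m, L = 0.2744 m, θ = 68°: √(L² − r² sin²θ) = 0.26849 m.
v = −0.0611·8.901·0.92718·[1 + 0.0611·0.37461/0.26849] = -0.54725 m/s.
|v| = 0.54725 m/s = 547.25 mm/s.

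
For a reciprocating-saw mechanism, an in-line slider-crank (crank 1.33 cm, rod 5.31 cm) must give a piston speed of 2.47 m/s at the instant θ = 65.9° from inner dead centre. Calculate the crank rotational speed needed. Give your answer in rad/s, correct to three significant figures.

184

For an in-line slider-crank, |v_piston| = rω|sinθ|·[1 + r cosθ/√(L² − r² sin²θ)].
With r = 0.0133 m, L = 0.0531 m, θ = 65.9°: the bracketed kinematic factor |dx/dθ| = 0.013416 m.
ω = v/|dx/dθ| = 2.47/0.013416 = 184.11 rad/s.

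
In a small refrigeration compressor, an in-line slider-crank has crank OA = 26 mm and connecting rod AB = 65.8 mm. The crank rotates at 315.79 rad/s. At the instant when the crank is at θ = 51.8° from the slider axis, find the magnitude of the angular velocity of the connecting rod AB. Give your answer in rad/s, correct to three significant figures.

81.2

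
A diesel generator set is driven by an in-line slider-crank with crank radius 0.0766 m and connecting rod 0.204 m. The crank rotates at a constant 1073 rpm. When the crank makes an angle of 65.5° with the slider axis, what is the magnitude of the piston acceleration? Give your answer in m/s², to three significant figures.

ω = 2π·1073/60 = 112.4 rad/s
x(θ) = r cosθ + √(L² − r² sin²θ); with ω constant, a = ω²·d²x/dθ².
d²x/dθ² = −r cosθ − r²(cos2θ)/√u − r⁴ sin²2θ/(4u^{3/2}),  u = L² − r² sin²θ = 0.0367575 m².
Substituting r = 0.0766 m, L = 0.204 m, θ = 65.5°: d²x/dθ² = -0.012383 m.
a = ω²·d²x/dθ² = (112.4)²·(-0.012383) = -156.34 m/s²;  |a| = 156.34 m/s².

156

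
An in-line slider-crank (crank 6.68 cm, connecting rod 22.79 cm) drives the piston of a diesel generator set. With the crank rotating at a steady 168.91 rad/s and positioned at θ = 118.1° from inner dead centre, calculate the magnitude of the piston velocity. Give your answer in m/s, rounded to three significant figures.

8.53

ω = 168.9 rad/s
For an in-line slider-crank, x = r cosθ + √(L² − r² sin²θ), so v = −rω sinθ·[1 + r cosθ/√(L² − r² sin²θ)].
With r = 0.0668 m, L = 0.2279 m, θ = 118.1°: √(L² − r² sin²θ) = 0.22015 m.
v = −0.0668·168.9·0.88213·[1 + 0.0668·-0.47101/0.22015] = -8.5307 m/s.
|v| = 8.5307 m/s.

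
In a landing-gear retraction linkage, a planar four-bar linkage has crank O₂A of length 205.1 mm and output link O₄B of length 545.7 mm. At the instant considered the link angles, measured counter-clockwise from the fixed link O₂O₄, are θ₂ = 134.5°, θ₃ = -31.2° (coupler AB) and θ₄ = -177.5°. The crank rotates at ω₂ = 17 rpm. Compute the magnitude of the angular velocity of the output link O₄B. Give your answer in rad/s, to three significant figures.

0.298

ω₂ = 1.78 rad/s (from 17 rpm).
Differentiating the loop-closure r₂e^{iθ₂}+r₃e^{iθ₃}=r₁+r₄e^{iθ₄} gives r₂ω₂e^{iθ₂}+r₃ω₃e^{iθ₃}=r₄ω₄e^{iθ₄}.
Eliminating the other unknown: ω₄ = r₂ω₂ sin(θ₂−θ₃) / [r₄ sin(θ₄−θ₃)].
Numerator sine = +0.24700; denominator sine = -0.55484.
Result = 0.2051·1.78·(+0.24700) / (0.5457·(-0.55484)) = -0.29786 rad/s; magnitude 0.29786 rad/s.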